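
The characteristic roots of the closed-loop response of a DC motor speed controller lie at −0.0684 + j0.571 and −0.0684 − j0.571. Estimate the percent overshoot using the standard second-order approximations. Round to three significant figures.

|pole| = ω_n = √(0.0684² + 0.571²) = 0.575 rad/s; ζ = cos θ = σ/ω_n = 0.119.
%OS = 100 e^{−πζ/√(1−ζ²)} with ζ = 0.119 gives 68.6%.

%OS ≈ 68.6%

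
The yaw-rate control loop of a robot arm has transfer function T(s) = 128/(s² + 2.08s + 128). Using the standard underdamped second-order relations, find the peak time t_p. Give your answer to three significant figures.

Comparing the denominator to s² + 2ζω_n s + ω_n²: ω_n = √128 = 11.3 rad/s, and 2ζω_n = 2.08 so ζ = 2.08/(2·11.3) = 0.0919.
ω_d = ω_n√(1−ζ²) = 11.3 rad/s. Then t_p = π/ω_d = 0.279 s.

t_p ≈ 0.279 s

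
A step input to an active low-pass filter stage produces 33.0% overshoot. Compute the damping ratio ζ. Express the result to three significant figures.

ζ = −ln(OS)/√(π² + (ln OS)²). With OS = 0.330, ln OS = −1.109 and ζ = 1.109/3.331 = 0.333.

ζ ≈ 0.333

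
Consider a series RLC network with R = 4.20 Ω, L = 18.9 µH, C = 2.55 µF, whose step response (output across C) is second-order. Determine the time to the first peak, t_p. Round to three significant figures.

t_p ≈ 0.0000343 s

For a series RLC circuit (capacitor voltage as output), ω_n = 1/√(LC) = 1/√(18.9 µH · 2.55 µF) = 144000 rad/s.
ζ = (R/2)·√(C/L) = (4.20/2)·√(2.55 µF/18.9 µH) = 0.771.
The damped frequency ω_d = ω_n√(1−ζ²) = 91700 rad/s. t_p = π/ω_d = 0.0000343 s.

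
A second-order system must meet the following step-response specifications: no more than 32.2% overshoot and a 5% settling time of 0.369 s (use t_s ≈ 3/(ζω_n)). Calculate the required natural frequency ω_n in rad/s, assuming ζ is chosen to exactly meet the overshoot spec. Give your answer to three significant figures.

ω_n ≈ 24.0 rad/s

ζ = −ln(OS)/√(π² + (ln OS)²). With OS = 0.322, ln OS = −1.133 and ζ = 1.133/3.340 = 0.339.
Then ω_n = 3/(ζ t_s) = 3/(0.339 × 0.369) = 24.0 rad/s.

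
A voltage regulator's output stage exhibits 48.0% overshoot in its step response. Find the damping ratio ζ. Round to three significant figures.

ζ ≈ 0.228

Inverting the overshoot relation: ζ = |ln 0.480|/√(π² + ln²0.480) = 0.228.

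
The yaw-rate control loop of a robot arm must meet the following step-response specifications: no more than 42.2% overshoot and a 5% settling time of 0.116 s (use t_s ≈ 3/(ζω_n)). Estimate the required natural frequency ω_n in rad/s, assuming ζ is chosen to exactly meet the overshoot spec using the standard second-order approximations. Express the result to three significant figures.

ζ = −ln(OS)/√(π² + (ln OS)²). With OS = 0.422, ln OS = −0.8627 and ζ = 0.8627/3.258 = 0.265.
From t_s ≈ 3/(ζω_n): ω_n = 3/(ζ·t_s) = 3/(0.265·0.116) = 97.7 rad/s.

ω_n ≈ 97.7 rad/s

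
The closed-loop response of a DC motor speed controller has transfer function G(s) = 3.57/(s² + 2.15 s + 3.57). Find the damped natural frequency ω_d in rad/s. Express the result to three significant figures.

Comparing the denominator to s² + 2ζω_n s + ω_n²: ω_n = √3.57 = 1.89 rad/s, and 2ζω_n = 2.15 so ζ = 2.15/(2·1.89) = 0.569.
ω_d = 1.89·√(1 − 0.569²) = 1.55 rad/s.

ω_d ≈ 1.55 rad/s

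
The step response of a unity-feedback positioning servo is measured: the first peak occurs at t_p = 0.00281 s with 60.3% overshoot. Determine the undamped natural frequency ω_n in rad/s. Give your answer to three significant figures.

ω_n ≈ 1130 rad/s

From the overshoot, ζ = −ln(OS)/√(π²+ln²(OS)) = 0.159.
t_p = π/ω_d ⇒ ω_d = 1120 rad/s; then ω_n = ω_d/√(1−ζ²) = 1130 rad/s.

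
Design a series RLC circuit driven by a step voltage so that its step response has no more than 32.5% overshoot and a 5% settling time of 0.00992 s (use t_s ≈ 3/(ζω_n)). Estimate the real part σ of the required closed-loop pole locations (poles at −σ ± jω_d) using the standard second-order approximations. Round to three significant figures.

σ ≈ 302

The settling-time spec alone fixes σ = ζω_n = 3/t_s = 3/0.00992 = 302.
(Overshoot then fixes ζ = 0.337 and hence ω_d = σ·√(1−ζ²)/ζ = 845 rad/s.)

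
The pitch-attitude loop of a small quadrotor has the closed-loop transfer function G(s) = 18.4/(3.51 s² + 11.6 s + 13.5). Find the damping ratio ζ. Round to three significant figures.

Dividing through by 3.51: denominator becomes s² + 3.305 s + 3.846.
So ω_n = √3.846 = 1.96 rad/s and ζ = 3.305/(2·1.96) = 0.843.

ζ ≈ 0.843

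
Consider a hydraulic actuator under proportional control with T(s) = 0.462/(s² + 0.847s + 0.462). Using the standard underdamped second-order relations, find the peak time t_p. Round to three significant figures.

t_p ≈ 5.91 s

Comparing the denominator to s² + 2ζω_n s + ω_n²: ω_n = √0.462 = 0.680 rad/s, and 2ζω_n = 0.847 so ζ = 0.847/(2·0.680) = 0.623.
ω_d = 0.680·√(1 − 0.623²) = 0.532 rad/s. Then t_p = π/ω_d = 5.91 s.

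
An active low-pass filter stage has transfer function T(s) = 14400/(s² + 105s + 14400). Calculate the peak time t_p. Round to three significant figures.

t_p ≈ 0.0291 s

ω_n = √14400 = 120 rad/s; ζ = 105/(2·120) = 0.438.
ω_d = ω_n√(1−ζ²) = 108 rad/s. Then t_p = π/ω_d = 0.0291 s.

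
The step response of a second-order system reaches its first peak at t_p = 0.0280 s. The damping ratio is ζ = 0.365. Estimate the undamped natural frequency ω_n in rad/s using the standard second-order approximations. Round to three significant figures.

Peak time t_p = π/ω_d, so ω_d = π/t_p = π/0.0280 = 112 rad/s.
ω_n = ω_d/√(1−ζ²) = 112/√0.867 = 121 rad/s.

ω_n ≈ 121 rad/s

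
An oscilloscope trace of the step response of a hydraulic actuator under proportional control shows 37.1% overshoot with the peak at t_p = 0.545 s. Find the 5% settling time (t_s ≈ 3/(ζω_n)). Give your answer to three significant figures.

ζ from %OS: ζ = |ln 0.371|/√(π²+ln²0.371) = 0.301.
From t_p = π/ω_d, ω_d = π/0.545 = 5.76 rad/s, so ω_n = ω_d/√(1−ζ²) = 6.04 rad/s.
t_s ≈ 3/(ζω_n) = 3/(0.301·6.04) = 1.65 s.

t_s ≈ 1.65 s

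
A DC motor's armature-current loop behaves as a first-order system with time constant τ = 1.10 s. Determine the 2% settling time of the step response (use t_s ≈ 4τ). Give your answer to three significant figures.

t_s ≈ 4.40 s

t_s ≈ 4τ = 4.40 s.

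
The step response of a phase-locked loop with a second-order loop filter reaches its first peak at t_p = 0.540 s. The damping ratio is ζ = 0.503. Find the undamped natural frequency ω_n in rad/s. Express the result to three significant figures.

ω_n ≈ 6.73 rad/s

Peak time t_p = π/ω_d, so ω_d = π/t_p = π/0.540 = 5.82 rad/s.
ω_n = ω_d/√(1−ζ²) = 5.82/√0.747 = 6.73 rad/s.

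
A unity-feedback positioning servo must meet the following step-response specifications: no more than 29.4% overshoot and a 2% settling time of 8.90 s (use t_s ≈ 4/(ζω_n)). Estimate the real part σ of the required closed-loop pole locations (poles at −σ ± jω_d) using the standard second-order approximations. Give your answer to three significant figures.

σ ≈ 0.449

The settling-time spec alone fixes σ = ζω_n = 4/t_s = 4/8.90 = 0.449.
(Overshoot then fixes ζ = 0.363 and hence ω_d = σ·√(1−ζ²)/ζ = 1.15 rad/s.)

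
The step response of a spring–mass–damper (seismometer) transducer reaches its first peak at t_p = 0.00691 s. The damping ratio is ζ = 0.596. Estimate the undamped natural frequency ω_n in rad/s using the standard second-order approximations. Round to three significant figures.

Peak time t_p = π/ω_d, so ω_d = π/t_p = π/0.00691 = 455 rad/s.
ω_n = ω_d/√(1−ζ²) = 455/√0.645 = 566 rad/s.

ω_n ≈ 566 rad/s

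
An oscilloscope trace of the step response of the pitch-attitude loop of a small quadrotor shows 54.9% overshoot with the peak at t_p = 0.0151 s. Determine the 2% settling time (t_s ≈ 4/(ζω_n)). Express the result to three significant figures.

ζ from %OS: ζ = |ln 0.549|/√(π²+ln²0.549) = 0.187.
t_p = π/ω_d ⇒ ω_d = 208 rad/s; then ω_n = ω_d/√(1−ζ²) = 212 rad/s.
t_s ≈ 4/(ζω_n) = 4/(0.187·212) = 0.101 s.

t_s ≈ 0.101 s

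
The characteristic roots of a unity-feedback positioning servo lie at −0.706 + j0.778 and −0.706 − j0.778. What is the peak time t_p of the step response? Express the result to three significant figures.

t_p = π/ω_d with ω_d = 0.778 (the imaginary part), so t_p = 4.04 s.

t_p ≈ 4.04 s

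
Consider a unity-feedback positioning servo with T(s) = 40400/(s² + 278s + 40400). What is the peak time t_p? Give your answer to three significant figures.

t_p ≈ 0.0216 s

Comparing the denominator to s² + 2ζω_n s + ω_n²: ω_n = √40400 = 201 rad/s, and 2ζω_n = 278 so ζ = 278/(2·201) = 0.692.
The damped frequency ω_d = ω_n√(1−ζ²) = 145 rad/s. Then t_p = π/ω_d = 0.0216 s.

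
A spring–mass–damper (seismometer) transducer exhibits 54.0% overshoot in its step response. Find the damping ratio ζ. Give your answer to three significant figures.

ζ ≈ 0.192

From %OS = 100·exp(−πζ/√(1−ζ²)), invert to get ζ = −ln(OS)/√(π² + ln²(OS)) with OS = 0.540.
−ln 0.540 = 0.6162, so ζ = 0.6162/√(π² + 0.3797) = 0.192.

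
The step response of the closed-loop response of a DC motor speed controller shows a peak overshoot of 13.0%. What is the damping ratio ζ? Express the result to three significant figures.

From %OS = 100·exp(−πζ/√(1−ζ²)), invert to get ζ = −ln(OS)/√(π² + ln²(OS)) with OS = 0.130.
−ln 0.130 = 2.040, so ζ = 2.040/√(π² + 4.163) = 0.545.

ζ ≈ 0.545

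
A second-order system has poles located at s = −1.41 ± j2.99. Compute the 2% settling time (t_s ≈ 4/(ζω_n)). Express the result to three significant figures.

t_s ≈ 2.84 s

For poles at −σ ± jω_d, ζω_n = σ = 1.41, so t_s ≈ 4/σ = 2.84 s.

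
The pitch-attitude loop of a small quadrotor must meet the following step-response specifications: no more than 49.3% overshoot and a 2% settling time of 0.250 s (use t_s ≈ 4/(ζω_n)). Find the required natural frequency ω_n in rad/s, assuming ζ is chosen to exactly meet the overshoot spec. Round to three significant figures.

ζ = −ln(OS)/√(π² + (ln OS)²). With OS = 0.493, ln OS = −0.7072 and ζ = 0.7072/3.220 = 0.220.
Then ω_n = 4/(ζ t_s) = 4/(0.220 × 0.250) = 72.9 rad/s.

ω_n ≈ 72.9 rad/s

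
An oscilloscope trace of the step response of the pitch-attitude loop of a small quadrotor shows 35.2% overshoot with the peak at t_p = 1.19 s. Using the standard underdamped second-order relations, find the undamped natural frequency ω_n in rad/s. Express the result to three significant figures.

The overshoot fixes ζ = −ln(OS)/√(π²+ln²(OS)) = 0.315.
t_p = π/ω_d ⇒ ω_d = 2.64 rad/s; then ω_n = ω_d/√(1−ζ²) = 2.78 rad/s.

ω_n ≈ 2.78 rad/s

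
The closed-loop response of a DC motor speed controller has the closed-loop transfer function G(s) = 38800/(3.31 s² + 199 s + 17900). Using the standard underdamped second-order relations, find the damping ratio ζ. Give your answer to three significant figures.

ζ ≈ 0.409

Dividing through by 3.31: denominator becomes s² + 60.12 s + 5408.
So ω_n = √5408 = 73.5 rad/s and ζ = 60.12/(2·73.5) = 0.409.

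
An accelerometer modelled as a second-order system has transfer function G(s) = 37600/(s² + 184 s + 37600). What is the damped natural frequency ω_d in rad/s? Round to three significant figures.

Comparing the denominator to s² + 2ζω_n s + ω_n²: ω_n = √37600 = 194 rad/s, and 2ζω_n = 184 so ζ = 184/(2·194) = 0.474.
The damped frequency ω_d = ω_n√(1−ζ²) = 171 rad/s.

ω_d ≈ 171 rad/s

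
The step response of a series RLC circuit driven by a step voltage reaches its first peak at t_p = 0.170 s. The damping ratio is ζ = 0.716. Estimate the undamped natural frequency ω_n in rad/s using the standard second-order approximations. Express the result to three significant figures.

ω_n ≈ 26.5 rad/s

Peak time t_p = π/ω_d, so ω_d = π/t_p = π/0.170 = 18.5 rad/s.
ω_n = ω_d/√(1−ζ²) = 18.5/√0.487 = 26.5 rad/s.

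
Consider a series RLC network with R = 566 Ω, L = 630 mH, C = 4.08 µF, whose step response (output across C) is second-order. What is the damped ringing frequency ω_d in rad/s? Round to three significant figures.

For a series RLC circuit (capacitor voltage as output), ω_n = 1/√(LC) = 1/√(630 mH · 4.08 µF) = 624 rad/s.
ζ = (R/2)·√(C/L) = (566/2)·√(4.08 µF/630 mH) = 0.720.
ω_d = ω_n√(1−ζ²) = 433 rad/s.

ω_d ≈ 433 rad/s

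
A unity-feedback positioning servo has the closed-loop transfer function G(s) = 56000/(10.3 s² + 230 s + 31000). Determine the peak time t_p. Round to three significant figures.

t_p ≈ 0.0585 s

Dividing through by 10.3: denominator becomes s² + 22.33 s + 3010.
So ω_n = √3010 = 54.9 rad/s and ζ = 22.33/(2·54.9) = 0.204.
ω_d = 54.9·√(1 − 0.204²) = 53.7 rad/s. t_p = π/ω_d = 0.0585 s.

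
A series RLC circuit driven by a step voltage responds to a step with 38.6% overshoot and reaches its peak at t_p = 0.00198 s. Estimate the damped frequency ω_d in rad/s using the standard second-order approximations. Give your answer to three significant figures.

t_p = π/ω_d, so ω_d = π/0.00198 = 1590 rad/s.

ω_d ≈ 1590 rad/s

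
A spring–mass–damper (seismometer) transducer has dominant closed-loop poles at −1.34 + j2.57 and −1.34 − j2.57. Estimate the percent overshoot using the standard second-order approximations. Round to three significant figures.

%OS ≈ 19.4%

|pole| = ω_n = √(1.34² + 2.57²) = 2.90 rad/s; ζ = cos θ = σ/ω_n = 0.462.
Overshoot: exp(−π·0.462/√(1−0.462²)) = 0.194, i.e. 19.4%.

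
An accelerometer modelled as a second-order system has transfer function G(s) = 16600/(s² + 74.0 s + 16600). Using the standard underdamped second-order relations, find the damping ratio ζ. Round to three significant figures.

Matching coefficients with s² + 2ζω_n s + ω_n² gives ω_n² = 16600 ⇒ ω_n = 129 rad/s, and ζ = 74.0/(2ω_n) = 0.287.

ζ ≈ 0.287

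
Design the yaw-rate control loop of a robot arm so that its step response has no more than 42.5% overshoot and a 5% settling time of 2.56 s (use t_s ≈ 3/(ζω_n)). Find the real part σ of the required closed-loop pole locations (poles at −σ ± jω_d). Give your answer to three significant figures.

σ ≈ 1.17

The settling-time spec alone fixes σ = ζω_n = 3/t_s = 3/2.56 = 1.17.
(Overshoot then fixes ζ = 0.263 and hence ω_d = σ·√(1−ζ²)/ζ = 4.30 rad/s.)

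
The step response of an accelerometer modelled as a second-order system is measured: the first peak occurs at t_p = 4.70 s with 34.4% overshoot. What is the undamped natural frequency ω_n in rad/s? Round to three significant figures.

ω_n ≈ 0.706 rad/s

The overshoot fixes ζ = −ln(OS)/√(π²+ln²(OS)) = 0.322.
From t_p = π/ω_d, ω_d = π/4.70 = 0.668 rad/s, so ω_n = ω_d/√(1−ζ²) = 0.706 rad/s.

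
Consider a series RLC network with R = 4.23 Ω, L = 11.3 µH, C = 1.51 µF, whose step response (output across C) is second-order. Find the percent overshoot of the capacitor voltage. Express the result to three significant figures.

%OS ≈ 2.17%

For a series RLC circuit (capacitor voltage as output), ω_n = 1/√(LC) = 1/√(11.3 µH · 1.51 µF) = 242000 rad/s.
ζ = (R/2)·√(C/L) = (4.23/2)·√(1.51 µF/11.3 µH) = 0.773.
%OS = 100 e^{−πζ/√(1−ζ²)} with ζ = 0.773 gives 2.17%.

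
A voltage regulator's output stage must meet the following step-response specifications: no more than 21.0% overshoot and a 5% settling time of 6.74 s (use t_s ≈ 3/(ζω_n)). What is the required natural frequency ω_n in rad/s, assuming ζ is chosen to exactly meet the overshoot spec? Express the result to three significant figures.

ω_n ≈ 1.00 rad/s

Inverting the overshoot relation: ζ = |ln 0.210|/√(π² + ln²0.210) = 0.445.
From t_s ≈ 3/(ζω_n): ω_n = 3/(ζ·t_s) = 3/(0.445·6.74) = 1.00 rad/s.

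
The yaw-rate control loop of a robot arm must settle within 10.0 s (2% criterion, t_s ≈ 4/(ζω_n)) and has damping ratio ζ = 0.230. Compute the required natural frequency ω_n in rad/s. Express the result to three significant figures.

Rearranging t_s ≈ 4/(ζω_n) gives ω_n = 4/(ζ·t_s) = 4/(0.230 × 10.0) = 1.74 rad/s.

ω_n ≈ 1.74 rad/s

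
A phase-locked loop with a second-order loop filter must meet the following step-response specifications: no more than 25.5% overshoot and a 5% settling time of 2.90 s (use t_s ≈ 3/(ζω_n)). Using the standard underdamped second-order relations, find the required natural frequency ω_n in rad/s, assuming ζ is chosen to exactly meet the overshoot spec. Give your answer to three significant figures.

From %OS = 100·exp(−πζ/√(1−ζ²)), invert to get ζ = −ln(OS)/√(π² + ln²(OS)) with OS = 0.255.
−ln 0.255 = 1.366, so ζ = 1.366/√(π² + 1.867) = 0.399.
From t_s ≈ 3/(ζω_n): ω_n = 3/(ζ·t_s) = 3/(0.399·2.90) = 2.59 rad/s.

ω_n ≈ 2.59 rad/s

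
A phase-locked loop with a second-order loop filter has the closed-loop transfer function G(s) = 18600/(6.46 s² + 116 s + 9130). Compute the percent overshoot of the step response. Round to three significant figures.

%OS ≈ 46.2%

Dividing through by 6.46: denominator becomes s² + 17.96 s + 1413.
So ω_n = √1413 = 37.6 rad/s and ζ = 17.96/(2·37.6) = 0.239.
%OS = 100 e^{−πζ/√(1−ζ²)} with ζ = 0.239 gives 46.2%.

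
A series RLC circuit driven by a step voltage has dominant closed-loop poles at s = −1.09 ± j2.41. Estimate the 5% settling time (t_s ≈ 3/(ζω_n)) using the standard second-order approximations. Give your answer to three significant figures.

For poles at −σ ± jω_d, ζω_n = σ = 1.09, so t_s ≈ 3/σ = 2.75 s.

t_s ≈ 2.75 s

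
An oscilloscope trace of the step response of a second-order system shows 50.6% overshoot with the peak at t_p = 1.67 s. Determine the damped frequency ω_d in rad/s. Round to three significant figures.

ω_d ≈ 1.88 rad/s

t_p = π/ω_d, so ω_d = π/1.67 = 1.88 rad/s.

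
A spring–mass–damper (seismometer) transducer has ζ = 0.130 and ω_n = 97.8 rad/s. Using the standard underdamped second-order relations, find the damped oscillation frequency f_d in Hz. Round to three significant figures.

f_d ≈ 15.4 Hz

ω_d = ω_n√(1−ζ²) = 97.8·√0.983 = 97.0 rad/s.
f_d = ω_d/(2π) = 15.4 Hz.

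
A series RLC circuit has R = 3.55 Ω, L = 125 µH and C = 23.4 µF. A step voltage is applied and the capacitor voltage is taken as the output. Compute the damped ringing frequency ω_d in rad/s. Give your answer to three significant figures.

For a series RLC circuit (capacitor voltage as output), ω_n = 1/√(LC) = 1/√(125 µH · 23.4 µF) = 18500 rad/s.
ζ = (R/2)·√(C/L) = (3.55/2)·√(23.4 µF/125 µH) = 0.768.
The damped frequency ω_d = ω_n√(1−ζ²) = 11800 rad/s.

ω_d ≈ 11800 rad/s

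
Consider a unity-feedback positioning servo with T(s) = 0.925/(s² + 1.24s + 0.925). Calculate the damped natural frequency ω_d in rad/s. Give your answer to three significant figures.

Matching coefficients with s² + 2ζω_n s + ω_n² gives ω_n² = 0.925 ⇒ ω_n = 0.962 rad/s, and ζ = 1.24/(2ω_n) = 0.645.
The damped frequency ω_d = ω_n√(1−ζ²) = 0.735 rad/s.

ω_d ≈ 0.735 rad/s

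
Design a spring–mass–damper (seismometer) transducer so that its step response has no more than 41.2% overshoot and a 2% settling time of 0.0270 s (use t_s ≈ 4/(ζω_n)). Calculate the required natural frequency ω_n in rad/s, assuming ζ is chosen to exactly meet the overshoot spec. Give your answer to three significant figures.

From %OS = 100·exp(−πζ/√(1−ζ²)), invert to get ζ = −ln(OS)/√(π² + ln²(OS)) with OS = 0.412.
−ln 0.412 = 0.8867, so ζ = 0.8867/√(π² + 0.7863) = 0.272.
From t_s ≈ 4/(ζω_n): ω_n = 4/(ζ·t_s) = 4/(0.272·0.0270) = 545 rad/s.

ω_n ≈ 545 rad/s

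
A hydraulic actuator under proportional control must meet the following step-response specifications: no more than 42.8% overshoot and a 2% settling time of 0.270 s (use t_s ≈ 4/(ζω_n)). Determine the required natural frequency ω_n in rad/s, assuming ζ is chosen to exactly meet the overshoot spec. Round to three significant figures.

Inverting the overshoot relation: ζ = |ln 0.428|/√(π² + ln²0.428) = 0.261.
Then ω_n = 4/(ζ t_s) = 4/(0.261 × 0.270) = 56.8 rad/s.

ω_n ≈ 56.8 rad/s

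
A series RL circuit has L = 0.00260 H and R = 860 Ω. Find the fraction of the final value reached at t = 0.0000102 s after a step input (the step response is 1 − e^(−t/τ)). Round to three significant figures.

y/y_∞ ≈ 0.966

τ = L/R = 0.00260/860 = 0.00000302 s.
y(t)/y_∞ = 1 − e^(−t/τ) = 1 − e^(−0.0000102/0.00000302) = 1 − e^(−3.37) = 0.966.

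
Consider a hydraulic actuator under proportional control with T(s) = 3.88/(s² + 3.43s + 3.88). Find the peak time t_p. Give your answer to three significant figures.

Matching coefficients with s² + 2ζω_n s + ω_n² gives ω_n² = 3.88 ⇒ ω_n = 1.97 rad/s, and ζ = 3.43/(2ω_n) = 0.871.
ω_d = 1.97·√(1 − 0.871²) = 0.969 rad/s. Then t_p = π/ω_d = 3.24 s.

t_p ≈ 3.24 s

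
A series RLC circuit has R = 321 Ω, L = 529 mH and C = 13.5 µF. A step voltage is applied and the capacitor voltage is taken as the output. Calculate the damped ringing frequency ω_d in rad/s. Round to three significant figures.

For a series RLC circuit (capacitor voltage as output), ω_n = 1/√(LC) = 1/√(529 mH · 13.5 µF) = 374 rad/s.
ζ = (R/2)·√(C/L) = (321/2)·√(13.5 µF/529 mH) = 0.811.
ω_d = 374·√(1 − 0.811²) = 219 rad/s.

ω_d ≈ 219 rad/s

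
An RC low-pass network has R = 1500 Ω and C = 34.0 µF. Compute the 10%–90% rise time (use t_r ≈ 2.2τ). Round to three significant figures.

t_r ≈ 0.112 s

τ = RC = 1500 × 34.0 µF = 0.0510 s.
t_r ≈ 2.2τ = 0.112 s.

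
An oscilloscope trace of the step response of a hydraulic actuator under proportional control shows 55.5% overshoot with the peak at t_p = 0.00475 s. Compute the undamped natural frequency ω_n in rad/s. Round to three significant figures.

ω_n ≈ 673 rad/s

ζ from %OS: ζ = |ln 0.555|/√(π²+ln²0.555) = 0.184.
t_p = π/ω_d ⇒ ω_d = 661 rad/s; then ω_n = ω_d/√(1−ζ²) = 673 rad/s.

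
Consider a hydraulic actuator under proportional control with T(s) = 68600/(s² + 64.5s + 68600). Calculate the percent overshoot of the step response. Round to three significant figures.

%OS ≈ 67.7%

Matching coefficients with s² + 2ζω_n s + ω_n² gives ω_n² = 68600 ⇒ ω_n = 262 rad/s, and ζ = 64.5/(2ω_n) = 0.123.
Overshoot: exp(−π·0.123/√(1−0.123²)) = 0.677, i.e. 67.7%.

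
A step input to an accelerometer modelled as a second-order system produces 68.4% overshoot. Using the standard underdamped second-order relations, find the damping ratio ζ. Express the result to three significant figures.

From %OS = 100·exp(−πζ/√(1−ζ²)), invert to get ζ = −ln(OS)/√(π² + ln²(OS)) with OS = 0.684.
−ln 0.684 = 0.3798, so ζ = 0.3798/√(π² + 0.1442) = 0.120.

ζ ≈ 0.120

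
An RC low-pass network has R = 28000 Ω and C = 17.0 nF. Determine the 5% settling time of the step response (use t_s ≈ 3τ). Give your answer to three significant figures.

t_s ≈ 0.00143 s

τ = RC = 28000 × 17.0 nF = 0.000476 s.
t_s ≈ 3τ = 0.00143 s.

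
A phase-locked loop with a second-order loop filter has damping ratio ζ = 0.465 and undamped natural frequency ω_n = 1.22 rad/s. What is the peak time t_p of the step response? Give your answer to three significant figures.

t_p ≈ 2.91 s

The damped frequency is ω_d = ω_n√(1−ζ²) = 1.22·√(1−0.216) = 1.08 rad/s.
Peak time t_p = π/ω_d = π/1.08 = 2.91 s.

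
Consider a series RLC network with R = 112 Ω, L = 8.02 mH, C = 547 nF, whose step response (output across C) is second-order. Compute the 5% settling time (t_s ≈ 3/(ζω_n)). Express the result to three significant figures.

t_s ≈ 0.000430 s

For a series RLC circuit (capacitor voltage as output), ω_n = 1/√(LC) = 1/√(8.02 mH · 547 nF) = 15100 rad/s.
ζ = (R/2)·√(C/L) = (112/2)·√(547 nF/8.02 mH) = 0.462.
t_s ≈ 3/(ζω_n) = 0.000430 s.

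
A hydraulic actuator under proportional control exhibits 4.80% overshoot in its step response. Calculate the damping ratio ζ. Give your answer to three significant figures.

ζ ≈ 0.695

ζ = −ln(OS)/√(π² + (ln OS)²). With OS = 0.0480, ln OS = −3.037 and ζ = 3.037/4.369 = 0.695.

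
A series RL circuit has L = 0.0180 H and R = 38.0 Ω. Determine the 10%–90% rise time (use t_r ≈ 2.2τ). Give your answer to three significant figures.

t_r ≈ 0.00104 s

τ = L/R = 0.0180/38.0 = 0.000474 s.
t_r ≈ 2.2τ = 0.00104 s.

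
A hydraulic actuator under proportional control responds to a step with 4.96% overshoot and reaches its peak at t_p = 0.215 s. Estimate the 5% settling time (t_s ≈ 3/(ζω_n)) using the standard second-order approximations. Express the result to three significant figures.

t_s ≈ 0.215 s

The overshoot fixes ζ = −ln(OS)/√(π²+ln²(OS)) = 0.691.
t_p = π/ω_d ⇒ ω_d = 14.6 rad/s; then ω_n = ω_d/√(1−ζ²) = 20.2 rad/s.
t_s ≈ 3/(ζω_n) = 3/(0.691·20.2) = 0.215 s.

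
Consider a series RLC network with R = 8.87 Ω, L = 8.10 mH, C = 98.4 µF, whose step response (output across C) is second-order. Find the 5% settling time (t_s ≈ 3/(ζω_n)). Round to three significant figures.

For a series RLC circuit (capacitor voltage as output), ω_n = 1/√(LC) = 1/√(8.10 mH · 98.4 µF) = 1120 rad/s.
ζ = (R/2)·√(C/L) = (8.87/2)·√(98.4 µF/8.10 mH) = 0.489.
t_s ≈ 3/(ζω_n) = 0.00548 s.

t_s ≈ 0.00548 s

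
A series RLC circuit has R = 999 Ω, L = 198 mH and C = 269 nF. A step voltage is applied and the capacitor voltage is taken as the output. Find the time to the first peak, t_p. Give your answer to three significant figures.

For a series RLC circuit (capacitor voltage as output), ω_n = 1/√(LC) = 1/√(198 mH · 269 nF) = 4330 rad/s.
ζ = (R/2)·√(C/L) = (999/2)·√(269 nF/198 mH) = 0.582.
The damped frequency ω_d = ω_n√(1−ζ²) = 3520 rad/s. t_p = π/ω_d = 0.000892 s.

t_p ≈ 0.000892 s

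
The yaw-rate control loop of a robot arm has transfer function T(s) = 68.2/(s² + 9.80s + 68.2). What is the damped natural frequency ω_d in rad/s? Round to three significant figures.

ω_d ≈ 6.65 rad/s

Comparing the denominator to s² + 2ζω_n s + ω_n²: ω_n = √68.2 = 8.26 rad/s, and 2ζω_n = 9.80 so ζ = 9.80/(2·8.26) = 0.593.
The damped frequency ω_d = ω_n√(1−ζ²) = 6.65 rad/s.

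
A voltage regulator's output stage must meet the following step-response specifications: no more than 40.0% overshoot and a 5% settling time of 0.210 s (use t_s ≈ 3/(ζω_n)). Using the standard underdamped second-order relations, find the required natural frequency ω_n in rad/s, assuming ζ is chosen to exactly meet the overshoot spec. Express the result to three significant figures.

ω_n ≈ 51.0 rad/s

Inverting the overshoot relation: ζ = |ln 0.400|/√(π² + ln²0.400) = 0.280.
From t_s ≈ 3/(ζω_n): ω_n = 3/(ζ·t_s) = 3/(0.280·0.210) = 51.0 rad/s.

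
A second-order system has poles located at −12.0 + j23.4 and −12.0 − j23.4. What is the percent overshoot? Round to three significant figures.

With σ = 12.0, ω_d = 23.4: ω_n = √(σ²+ω_d²) = 26.3 rad/s, ζ = σ/ω_n = 0.456.
Overshoot: exp(−π·0.456/√(1−0.456²)) = 0.200, i.e. 20.0%.

%OS ≈ 20.0%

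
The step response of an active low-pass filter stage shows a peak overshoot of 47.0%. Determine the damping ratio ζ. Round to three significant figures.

ζ ≈ 0.234

Inverting the overshoot relation: ζ = |ln 0.470|/√(π² + ln²0.470) = 0.234.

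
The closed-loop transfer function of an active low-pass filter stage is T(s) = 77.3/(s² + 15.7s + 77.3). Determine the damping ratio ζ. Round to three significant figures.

Matching coefficients with s² + 2ζω_n s + ω_n² gives ω_n² = 77.3 ⇒ ω_n = 8.79 rad/s, and ζ = 15.7/(2ω_n) = 0.893.

ζ ≈ 0.893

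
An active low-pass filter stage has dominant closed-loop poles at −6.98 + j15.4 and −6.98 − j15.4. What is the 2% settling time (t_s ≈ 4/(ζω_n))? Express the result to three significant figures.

t_s ≈ 0.573 s

For poles at −σ ± jω_d, ζω_n = σ = 6.98, so t_s ≈ 4/σ = 0.573 s.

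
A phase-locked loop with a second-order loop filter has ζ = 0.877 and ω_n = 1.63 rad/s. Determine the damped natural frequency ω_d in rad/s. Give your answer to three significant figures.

ω_d = ω_n√(1−ζ²) = 1.63·√0.231 = 0.783 rad/s.

ω_d ≈ 0.783 rad/s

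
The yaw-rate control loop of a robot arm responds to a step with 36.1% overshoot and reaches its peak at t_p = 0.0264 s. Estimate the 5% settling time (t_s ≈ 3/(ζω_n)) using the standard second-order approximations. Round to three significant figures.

From the overshoot, ζ = −ln(OS)/√(π²+ln²(OS)) = 0.308.
From t_p = π/ω_d, ω_d = π/0.0264 = 119 rad/s, so ω_n = ω_d/√(1−ζ²) = 125 rad/s.
t_s ≈ 3/(ζω_n) = 3/(0.308·125) = 0.0777 s.

t_s ≈ 0.0777 s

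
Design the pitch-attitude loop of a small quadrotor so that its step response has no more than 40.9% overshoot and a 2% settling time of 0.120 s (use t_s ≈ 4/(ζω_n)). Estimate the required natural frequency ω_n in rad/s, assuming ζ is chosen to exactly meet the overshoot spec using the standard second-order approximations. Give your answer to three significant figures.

ω_n ≈ 122 rad/s

From %OS = 100·exp(−πζ/√(1−ζ²)), invert to get ζ = −ln(OS)/√(π² + ln²(OS)) with OS = 0.409.
−ln 0.409 = 0.8940, so ζ = 0.8940/√(π² + 0.7993) = 0.274.
Then ω_n = 4/(ζ t_s) = 4/(0.274 × 0.120) = 122 rad/s.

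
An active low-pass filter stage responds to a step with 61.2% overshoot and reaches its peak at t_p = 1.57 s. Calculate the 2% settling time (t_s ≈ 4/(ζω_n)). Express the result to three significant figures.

t_s ≈ 12.8 s

The overshoot fixes ζ = −ln(OS)/√(π²+ln²(OS)) = 0.154.
t_p = π/ω_d ⇒ ω_d = 2.00 rad/s; then ω_n = ω_d/√(1−ζ²) = 2.03 rad/s.
t_s ≈ 4/(ζω_n) = 4/(0.154·2.03) = 12.8 s.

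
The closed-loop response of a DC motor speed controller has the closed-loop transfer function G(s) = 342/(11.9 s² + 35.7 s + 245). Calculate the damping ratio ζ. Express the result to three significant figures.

Dividing through by 11.9: denominator becomes s² + 3.000 s + 20.59.
So ω_n = √20.59 = 4.54 rad/s and ζ = 3.000/(2·4.54) = 0.331.

ζ ≈ 0.331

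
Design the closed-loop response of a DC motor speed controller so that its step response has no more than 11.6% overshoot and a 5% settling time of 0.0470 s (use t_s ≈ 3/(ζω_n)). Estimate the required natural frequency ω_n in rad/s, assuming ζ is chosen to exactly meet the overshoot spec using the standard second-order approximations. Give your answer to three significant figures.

ω_n ≈ 113 rad/s

Inverting the overshoot relation: ζ = |ln 0.116|/√(π² + ln²0.116) = 0.566.
Then ω_n = 3/(ζ t_s) = 3/(0.566 × 0.0470) = 113 rad/s.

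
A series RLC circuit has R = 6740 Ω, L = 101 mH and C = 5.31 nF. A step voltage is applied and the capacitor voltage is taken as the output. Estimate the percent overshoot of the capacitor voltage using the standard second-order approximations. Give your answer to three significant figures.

For a series RLC circuit (capacitor voltage as output), ω_n = 1/√(LC) = 1/√(101 mH · 5.31 nF) = 43200 rad/s.
ζ = (R/2)·√(C/L) = (6740/2)·√(5.31 nF/101 mH) = 0.773.
Overshoot: exp(−π·0.773/√(1−0.773²)) = 0.0218, i.e. 2.18%.

%OS ≈ 2.18%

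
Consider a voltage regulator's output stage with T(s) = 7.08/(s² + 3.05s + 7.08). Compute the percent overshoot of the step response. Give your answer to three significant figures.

Matching coefficients with s² + 2ζω_n s + ω_n² gives ω_n² = 7.08 ⇒ ω_n = 2.66 rad/s, and ζ = 3.05/(2ω_n) = 0.573.
Overshoot: exp(−π·0.573/√(1−0.573²)) = 0.111, i.e. 11.1%.

%OS ≈ 11.1%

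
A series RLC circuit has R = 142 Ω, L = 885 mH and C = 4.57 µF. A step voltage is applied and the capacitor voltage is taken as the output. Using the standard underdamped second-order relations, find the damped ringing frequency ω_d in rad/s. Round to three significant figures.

For a series RLC circuit (capacitor voltage as output), ω_n = 1/√(LC) = 1/√(885 mH · 4.57 µF) = 497 rad/s.
ζ = (R/2)·√(C/L) = (142/2)·√(4.57 µF/885 mH) = 0.161.
The damped frequency ω_d = ω_n√(1−ζ²) = 491 rad/s.

ω_d ≈ 491 rad/s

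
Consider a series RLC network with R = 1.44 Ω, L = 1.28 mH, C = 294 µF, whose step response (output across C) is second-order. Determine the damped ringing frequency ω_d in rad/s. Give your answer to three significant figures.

For a series RLC circuit (capacitor voltage as output), ω_n = 1/√(LC) = 1/√(1.28 mH · 294 µF) = 1630 rad/s.
ζ = (R/2)·√(C/L) = (1.44/2)·√(294 µF/1.28 mH) = 0.345.
ω_d = 1630·√(1 − 0.345²) = 1530 rad/s.

ω_d ≈ 1530 rad/s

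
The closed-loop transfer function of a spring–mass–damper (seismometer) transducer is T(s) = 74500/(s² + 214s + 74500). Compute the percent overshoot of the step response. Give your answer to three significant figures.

%OS ≈ 26.2%

ω_n = √74500 = 273 rad/s; ζ = 214/(2·273) = 0.392.
%OS = 100 e^{−πζ/√(1−ζ²)} with ζ = 0.392 gives 26.2%.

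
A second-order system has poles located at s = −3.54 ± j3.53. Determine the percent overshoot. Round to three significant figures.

%OS ≈ 4.28%

|pole| = ω_n = √(3.54² + 3.53²) = 5.00 rad/s; ζ = cos θ = σ/ω_n = 0.708.
%OS = 100·exp(−πζ/√(1−ζ²)) = 4.28%.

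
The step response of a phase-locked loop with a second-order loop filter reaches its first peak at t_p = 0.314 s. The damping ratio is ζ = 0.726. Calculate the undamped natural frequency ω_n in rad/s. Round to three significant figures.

Peak time t_p = π/ω_d, so ω_d = π/t_p = π/0.314 = 10.0 rad/s.
ω_n = ω_d/√(1−ζ²) = 10.0/√0.473 = 14.5 rad/s.

ω_n ≈ 14.5 rad/s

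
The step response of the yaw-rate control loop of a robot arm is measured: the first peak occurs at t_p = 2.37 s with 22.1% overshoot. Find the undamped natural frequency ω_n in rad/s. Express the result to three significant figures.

The overshoot fixes ζ = −ln(OS)/√(π²+ln²(OS)) = 0.433.
From t_p = π/ω_d, ω_d = π/2.37 = 1.33 rad/s, so ω_n = ω_d/√(1−ζ²) = 1.47 rad/s.

ω_n ≈ 1.47 rad/s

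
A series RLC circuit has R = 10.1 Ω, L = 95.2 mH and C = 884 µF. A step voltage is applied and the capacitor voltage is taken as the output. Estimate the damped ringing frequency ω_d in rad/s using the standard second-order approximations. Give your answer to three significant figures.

For a series RLC circuit (capacitor voltage as output), ω_n = 1/√(LC) = 1/√(95.2 mH · 884 µF) = 109 rad/s.
ζ = (R/2)·√(C/L) = (10.1/2)·√(884 µF/95.2 mH) = 0.487.
ω_d = 109·√(1 − 0.487²) = 95.2 rad/s.

ω_d ≈ 95.2 rad/s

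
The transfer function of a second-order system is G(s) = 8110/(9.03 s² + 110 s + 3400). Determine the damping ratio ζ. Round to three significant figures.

Dividing through by 9.03: denominator becomes s² + 12.18 s + 376.5.
So ω_n = √376.5 = 19.4 rad/s and ζ = 12.18/(2·19.4) = 0.314.

ζ ≈ 0.314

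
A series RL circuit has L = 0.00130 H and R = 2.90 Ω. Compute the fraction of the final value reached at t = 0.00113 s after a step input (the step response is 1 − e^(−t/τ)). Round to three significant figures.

τ = L/R = 0.00130/2.90 = 0.000448 s.
y(t)/y_∞ = 1 − e^(−t/τ) = 1 − e^(−0.00113/0.000448) = 1 − e^(−2.52) = 0.920.

y/y_∞ ≈ 0.920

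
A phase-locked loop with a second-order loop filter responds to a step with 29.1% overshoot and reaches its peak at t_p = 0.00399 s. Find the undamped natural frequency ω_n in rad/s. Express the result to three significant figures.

ω_n ≈ 846 rad/s

ζ from %OS: ζ = |ln 0.291|/√(π²+ln²0.291) = 0.366.
t_p = π/ω_d ⇒ ω_d = 787 rad/s; then ω_n = ω_d/√(1−ζ²) = 846 rad/s.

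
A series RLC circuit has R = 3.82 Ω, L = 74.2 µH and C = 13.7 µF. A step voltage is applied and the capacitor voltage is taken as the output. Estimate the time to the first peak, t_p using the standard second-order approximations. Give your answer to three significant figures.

For a series RLC circuit (capacitor voltage as output), ω_n = 1/√(LC) = 1/√(74.2 µH · 13.7 µF) = 31400 rad/s.
ζ = (R/2)·√(C/L) = (3.82/2)·√(13.7 µF/74.2 µH) = 0.821.
ω_d = ω_n√(1−ζ²) = 17900 rad/s. t_p = π/ω_d = 0.000175 s.

t_p ≈ 0.000175 s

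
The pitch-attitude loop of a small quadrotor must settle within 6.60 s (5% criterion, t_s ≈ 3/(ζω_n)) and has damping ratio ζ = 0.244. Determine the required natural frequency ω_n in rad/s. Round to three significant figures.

Rearranging t_s ≈ 3/(ζω_n) gives ω_n = 3/(ζ·t_s) = 3/(0.244 × 6.60) = 1.86 rad/s.

ω_n ≈ 1.86 rad/s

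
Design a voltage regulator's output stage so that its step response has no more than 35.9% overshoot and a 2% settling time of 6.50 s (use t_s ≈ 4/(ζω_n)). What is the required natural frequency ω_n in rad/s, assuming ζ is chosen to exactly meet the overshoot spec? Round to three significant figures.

From %OS = 100·exp(−πζ/√(1−ζ²)), invert to get ζ = −ln(OS)/√(π² + ln²(OS)) with OS = 0.359.
−ln 0.359 = 1.024, so ζ = 1.024/√(π² + 1.049) = 0.310.
From t_s ≈ 4/(ζω_n): ω_n = 4/(ζ·t_s) = 4/(0.310·6.50) = 1.98 rad/s.

ω_n ≈ 1.98 rad/s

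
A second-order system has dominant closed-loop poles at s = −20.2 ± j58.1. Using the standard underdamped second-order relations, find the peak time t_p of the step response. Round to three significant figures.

t_p ≈ 0.0541 s

t_p = π/ω_d with ω_d = 58.1 (the imaginary part), so t_p = 0.0541 s.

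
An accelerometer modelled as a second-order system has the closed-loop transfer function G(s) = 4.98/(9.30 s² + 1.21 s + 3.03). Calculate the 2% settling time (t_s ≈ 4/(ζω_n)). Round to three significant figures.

Dividing through by 9.30: denominator becomes s² + 0.1301 s + 0.3258.
So ω_n = √0.3258 = 0.571 rad/s and ζ = 0.1301/(2·0.571) = 0.114.
t_s ≈ 4/(ζω_n) = 61.5 s.

t_s ≈ 61.5 s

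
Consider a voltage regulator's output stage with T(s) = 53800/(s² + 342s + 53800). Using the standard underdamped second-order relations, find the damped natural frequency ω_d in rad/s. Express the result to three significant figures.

ω_d ≈ 157 rad/s

Matching coefficients with s² + 2ζω_n s + ω_n² gives ω_n² = 53800 ⇒ ω_n = 232 rad/s, and ζ = 342/(2ω_n) = 0.737.
ω_d = ω_n√(1−ζ²) = 157 rad/s.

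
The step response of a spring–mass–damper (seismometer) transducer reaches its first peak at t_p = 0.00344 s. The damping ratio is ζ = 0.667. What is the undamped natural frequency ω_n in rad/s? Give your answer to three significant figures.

Peak time t_p = π/ω_d, so ω_d = π/t_p = π/0.00344 = 913 rad/s.
ω_n = ω_d/√(1−ζ²) = 913/√0.555 = 1230 rad/s.

ω_n ≈ 1230 rad/s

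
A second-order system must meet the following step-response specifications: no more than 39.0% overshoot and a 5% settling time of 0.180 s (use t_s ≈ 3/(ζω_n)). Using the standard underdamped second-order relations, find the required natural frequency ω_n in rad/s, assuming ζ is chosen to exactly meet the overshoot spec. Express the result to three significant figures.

ω_n ≈ 58.1 rad/s

From %OS = 100·exp(−πζ/√(1−ζ²)), invert to get ζ = −ln(OS)/√(π² + ln²(OS)) with OS = 0.390.
−ln 0.390 = 0.9416, so ζ = 0.9416/√(π² + 0.8866) = 0.287.
From t_s ≈ 3/(ζω_n): ω_n = 3/(ζ·t_s) = 3/(0.287·0.180) = 58.1 rad/s.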